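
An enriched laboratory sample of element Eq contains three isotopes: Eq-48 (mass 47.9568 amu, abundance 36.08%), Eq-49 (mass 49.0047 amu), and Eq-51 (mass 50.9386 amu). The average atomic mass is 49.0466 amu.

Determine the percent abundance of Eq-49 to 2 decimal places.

The remaining 63.92% is split between Eq-49 (fraction x) and Eq-51 (fraction 0.6392 − x).
Substituting: 49.0047x + 50.9386(0.6392 − x) = 31.74378656
(49.0047 − 50.9386)x = -0.81616656  ⇒  x = 0.42203, y = 0.21717
Eq-49: 42.20%, Eq-51: 21.72%.

42.20%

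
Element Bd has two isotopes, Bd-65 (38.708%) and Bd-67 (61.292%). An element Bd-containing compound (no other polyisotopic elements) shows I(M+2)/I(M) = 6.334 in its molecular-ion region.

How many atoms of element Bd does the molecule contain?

4

The M+2/M ratio from n Bd atoms is n · q/p = n · 0.61292/0.38708.
n = 6.334 × 0.38708/0.61292 = 4.00 ≈ 4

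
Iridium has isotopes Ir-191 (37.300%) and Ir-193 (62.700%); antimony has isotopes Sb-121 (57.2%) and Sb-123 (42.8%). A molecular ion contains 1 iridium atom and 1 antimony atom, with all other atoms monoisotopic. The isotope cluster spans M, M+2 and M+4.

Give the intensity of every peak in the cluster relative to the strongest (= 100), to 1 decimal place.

Iridium pattern (n=1): 0.3730 : 0.6270
Antimony pattern (n=1): 0.5720 : 0.4280
Convolve the two distributions (both contribute in 2-u steps):
  M: 0.3730×0.5720 = 0.213356
  M+2: 0.3730×0.4280 + 0.6270×0.5720 = 0.518288
  M+4: 0.6270×0.4280 = 0.268356
Scale to base peak (0.518288) = 100: 41.2 : 100.0 : 51.8

41.2 : 100.0 : 51.8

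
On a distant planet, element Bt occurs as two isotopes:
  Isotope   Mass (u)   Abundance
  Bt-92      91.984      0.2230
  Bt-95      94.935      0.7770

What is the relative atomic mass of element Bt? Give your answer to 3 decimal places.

Average mass = Σ (abundance × isotope mass) = 0.2230 × 91.984 + 0.7770 × 94.935
= 20.5124 + 73.7645 = 94.2769 u

94.277 u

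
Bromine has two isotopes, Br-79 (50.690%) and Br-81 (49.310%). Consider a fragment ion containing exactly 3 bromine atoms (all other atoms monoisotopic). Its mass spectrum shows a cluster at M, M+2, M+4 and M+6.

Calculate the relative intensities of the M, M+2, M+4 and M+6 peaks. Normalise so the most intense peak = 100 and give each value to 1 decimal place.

34.3 : 100.0 : 97.3 : 31.5

Expanding (0.50690 + 0.49310)^3:
P(M) = 0.50690^3 = 0.130247
P(M+2) = 3 × 0.50690^2 × 0.49310^1 = 0.380103
P(M+4) = 3 × 0.50690^1 × 0.49310^2 = 0.369755
P(M+6) = 0.49310^3 = 0.119896
The M+2 peak is largest (0.380103); scaling to 100 gives 34.3 : 100.0 : 97.3 : 31.5.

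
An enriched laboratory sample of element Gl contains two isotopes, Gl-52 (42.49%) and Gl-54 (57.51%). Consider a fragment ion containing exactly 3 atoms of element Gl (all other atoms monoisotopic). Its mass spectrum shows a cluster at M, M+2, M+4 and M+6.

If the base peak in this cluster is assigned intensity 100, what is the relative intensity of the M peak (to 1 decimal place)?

Binomial terms of (0.4249 + 0.5751)^3: M 0.0767, M+2 0.3115, M+4 0.4216, M+6 0.1902 → M+4 is the base peak.
P(M+4) = C(3,2) × 0.4249^1 × 0.5751^2 = 3 × 0.4249 × 0.33074001 = 0.421594 (base)
P(M) = C(3,0) × 0.4249^3 × 0.5751^0 = 1 × 0.07671145 × 1.0000 = 0.076711
Relative intensity = 0.076711 / 0.421594 × 100 = 18.2

18.2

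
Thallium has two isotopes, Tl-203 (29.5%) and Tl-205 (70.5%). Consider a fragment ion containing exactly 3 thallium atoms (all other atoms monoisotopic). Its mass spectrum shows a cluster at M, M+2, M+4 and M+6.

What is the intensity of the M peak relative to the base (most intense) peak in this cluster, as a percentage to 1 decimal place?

5.8%

Term probabilities: M 0.0257, M+2 0.1841, M+4 0.4399, M+6 0.3504. Base peak = M+4.
P(M+4) = C(3,2) × 0.295^1 × 0.705^2 = 3 × 0.2950 × 0.497025 = 0.439867 (base)
P(M) = C(3,0) × 0.295^3 × 0.705^0 = 1 × 0.02567237 × 1.0000 = 0.025672
Relative intensity = 0.025672 / 0.439867 × 100 = 5.8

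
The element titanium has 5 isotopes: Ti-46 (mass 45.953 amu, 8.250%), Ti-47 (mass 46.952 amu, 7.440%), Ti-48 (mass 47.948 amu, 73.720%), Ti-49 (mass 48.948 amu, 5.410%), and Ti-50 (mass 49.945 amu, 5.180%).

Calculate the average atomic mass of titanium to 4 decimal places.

Ar = Σ fᵢ·mᵢ = 0.08250 × 45.953 + 0.07440 × 46.952 + 0.73720 × 47.948 + 0.05410 × 48.948 + 0.05180 × 49.945
= 3.79112 + 3.49323 + 35.34727 + 2.64809 + 2.58715 = 47.86686 amu

47.8669 amu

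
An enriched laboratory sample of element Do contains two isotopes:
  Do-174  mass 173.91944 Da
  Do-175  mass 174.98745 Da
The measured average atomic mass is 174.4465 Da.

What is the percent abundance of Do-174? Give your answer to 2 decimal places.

50.65%

Writing the weighted mean with unknown fraction x of Do-174:
173.91944·x + 174.98745·(1 − x) = 174.4465
(173.91944 − 174.98745)·x = 174.4465 − 174.98745
x = -0.54095 / -1.06801 = 0.50650 → 50.65% Do-174, 49.35% Do-175.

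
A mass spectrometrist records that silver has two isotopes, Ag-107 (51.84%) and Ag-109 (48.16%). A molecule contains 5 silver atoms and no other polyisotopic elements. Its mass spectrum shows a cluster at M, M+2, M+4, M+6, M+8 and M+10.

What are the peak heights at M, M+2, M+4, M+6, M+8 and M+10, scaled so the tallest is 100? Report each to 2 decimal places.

Expanding (0.5184 + 0.4816)^5:
P(M) = 0.5184^5 = 0.037439
P(M+2) = 5 × 0.5184^4 × 0.4816^1 = 0.173907
P(M+4) = 10 × 0.5184^3 × 0.4816^2 = 0.323123
P(M+6) = 10 × 0.5184^2 × 0.4816^3 = 0.300185
P(M+8) = 5 × 0.5184^1 × 0.4816^4 = 0.139438
P(M+10) = 0.4816^5 = 0.025908
The M+4 peak is largest (0.323123); scaling to 100 gives 11.59 : 53.82 : 100.00 : 92.90 : 43.15 : 8.02.

11.59 : 53.82 : 100.00 : 92.90 : 43.15 : 8.02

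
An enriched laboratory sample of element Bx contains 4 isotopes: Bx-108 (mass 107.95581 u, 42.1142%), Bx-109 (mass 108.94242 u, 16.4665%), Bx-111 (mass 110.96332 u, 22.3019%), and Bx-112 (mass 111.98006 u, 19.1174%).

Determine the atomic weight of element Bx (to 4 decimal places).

Weight each isotope mass by its fractional abundance: 0.421142 × 107.95581 + 0.164665 × 108.94242 + 0.223019 × 110.96332 + 0.191174 × 111.98006
= 45.464726 + 17.939004 + 24.746929 + 21.407676 = 109.558335 u

109.5583 u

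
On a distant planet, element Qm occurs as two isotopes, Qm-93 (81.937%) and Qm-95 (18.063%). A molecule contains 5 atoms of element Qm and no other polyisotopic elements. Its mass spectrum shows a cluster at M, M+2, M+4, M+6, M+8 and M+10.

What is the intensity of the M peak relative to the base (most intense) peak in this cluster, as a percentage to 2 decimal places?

(0.81937 + 0.18063)^5 gives M 0.3693, M+2 0.4071, M+4 0.1795, M+6 0.0396, M+8 0.0044, M+10 0.0002; the largest is M+2.
P(M+2) = C(5,1) × 0.81937^4 × 0.18063^1 = 5 × 0.45073391 × 0.18063 = 0.407080 (base)
P(M) = C(5,0) × 0.81937^5 × 0.18063^0 = 1 × 0.36931785 × 1.0000 = 0.369318
Relative intensity = 0.369318 / 0.407080 × 100 = 90.72

90.72%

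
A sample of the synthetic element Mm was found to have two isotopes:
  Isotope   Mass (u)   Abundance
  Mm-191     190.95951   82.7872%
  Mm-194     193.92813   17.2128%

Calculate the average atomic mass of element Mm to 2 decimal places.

Weight each isotope mass by its fractional abundance: 0.827872 × 190.95951 + 0.172128 × 193.92813
= 158.090031 + 33.380461 = 191.470492 u

191.47 u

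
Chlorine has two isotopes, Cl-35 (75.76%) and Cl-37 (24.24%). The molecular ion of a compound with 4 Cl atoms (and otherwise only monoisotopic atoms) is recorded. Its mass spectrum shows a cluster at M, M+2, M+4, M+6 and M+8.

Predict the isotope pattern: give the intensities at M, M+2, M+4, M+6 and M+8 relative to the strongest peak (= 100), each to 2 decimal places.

Each Cl atom is independently Cl-35 (p = 0.7576) or Cl-37 (q = 0.2424); the cluster is the binomial expansion (p + q)^4.
P(M) = 0.7576^4 = 0.329428
P(M+2) = 4 × 0.7576^3 × 0.2424^1 = 0.421612
P(M+4) = 6 × 0.7576^2 × 0.2424^2 = 0.202347
P(M+6) = 4 × 0.7576^1 × 0.2424^3 = 0.043162
P(M+8) = 0.2424^4 = 0.003452
The M+2 peak is largest (0.421612); scaling to 100 gives 78.14 : 100.00 : 47.99 : 10.24 : 0.82.

78.14 : 100.00 : 47.99 : 10.24 : 0.82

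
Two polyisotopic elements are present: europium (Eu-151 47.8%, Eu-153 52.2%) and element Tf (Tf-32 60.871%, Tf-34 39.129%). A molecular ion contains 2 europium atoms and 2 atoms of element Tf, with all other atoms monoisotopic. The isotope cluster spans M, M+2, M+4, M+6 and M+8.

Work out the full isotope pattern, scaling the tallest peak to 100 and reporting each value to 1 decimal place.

Europium pattern (n=2): 0.228484 : 0.499032 : 0.272484
Element Tf pattern (n=2): 0.37052786 : 0.47636427 : 0.15310786
Convolve the two distributions (both contribute in 2-u steps):
  M: 0.228484×0.37052786 = 0.084660
  M+2: 0.228484×0.47636427 + 0.499032×0.37052786 = 0.293747
  M+4: 0.228484×0.15310786 + 0.499032×0.47636427 + 0.272484×0.37052786 = 0.373667
  M+6: 0.499032×0.15310786 + 0.272484×0.47636427 = 0.206207
  M+8: 0.272484×0.15310786 = 0.041719
Scale to base peak (0.373667) = 100: 22.7 : 78.6 : 100.0 : 55.2 : 11.2

22.7 : 78.6 : 100.0 : 55.2 : 11.2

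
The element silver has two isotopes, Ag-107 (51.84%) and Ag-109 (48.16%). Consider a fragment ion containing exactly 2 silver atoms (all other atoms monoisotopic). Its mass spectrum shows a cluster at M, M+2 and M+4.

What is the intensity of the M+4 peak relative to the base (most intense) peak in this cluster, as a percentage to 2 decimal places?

46.45%

Term probabilities: M 0.2687, M+2 0.4993, M+4 0.2319. Base peak = M+2.
P(M+2) = C(2,1) × 0.5184^1 × 0.4816^1 = 2 × 0.5184 × 0.4816 = 0.499323 (base)
P(M+4) = C(2,2) × 0.5184^0 × 0.4816^2 = 1 × 1.0000 × 0.23193856 = 0.231939
Relative intensity = 0.231939 / 0.499323 × 100 = 46.45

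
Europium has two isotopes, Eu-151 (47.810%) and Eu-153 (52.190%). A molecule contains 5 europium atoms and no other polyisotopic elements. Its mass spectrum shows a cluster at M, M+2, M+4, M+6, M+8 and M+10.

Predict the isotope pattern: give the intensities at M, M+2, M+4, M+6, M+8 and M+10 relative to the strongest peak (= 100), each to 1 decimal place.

Expanding (0.47810 + 0.52190)^5:
P(M) = 0.47810^5 = 0.024980
P(M+2) = 5 × 0.47810^4 × 0.52190^1 = 0.136343
P(M+4) = 10 × 0.47810^3 × 0.52190^2 = 0.297667
P(M+6) = 10 × 0.47810^2 × 0.52190^3 = 0.324937
P(M+8) = 5 × 0.47810^1 × 0.52190^4 = 0.177353
P(M+10) = 0.52190^5 = 0.038720
The M+6 peak is largest (0.324937); scaling to 100 gives 7.7 : 42.0 : 91.6 : 100.0 : 54.6 : 11.9.

7.7 : 42.0 : 91.6 : 100.0 : 54.6 : 11.9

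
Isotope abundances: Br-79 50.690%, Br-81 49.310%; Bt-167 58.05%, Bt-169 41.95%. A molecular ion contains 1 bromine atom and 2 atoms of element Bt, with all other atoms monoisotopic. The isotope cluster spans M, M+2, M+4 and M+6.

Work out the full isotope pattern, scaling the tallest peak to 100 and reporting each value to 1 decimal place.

41.4 : 100.0 : 79.7 : 21.0

Bromine pattern (n=1): 0.5069 : 0.4931
Element Bt pattern (n=2): 0.33698025 : 0.4870395 : 0.17598025
Convolve the two distributions (both contribute in 2-u steps):
  M: 0.5069×0.33698025 = 0.170815
  M+2: 0.5069×0.4870395 + 0.4931×0.33698025 = 0.413045
  M+4: 0.5069×0.17598025 + 0.4931×0.4870395 = 0.329364
  M+6: 0.4931×0.17598025 = 0.086776
Scale to base peak (0.413045) = 100: 41.4 : 100.0 : 79.7 : 21.0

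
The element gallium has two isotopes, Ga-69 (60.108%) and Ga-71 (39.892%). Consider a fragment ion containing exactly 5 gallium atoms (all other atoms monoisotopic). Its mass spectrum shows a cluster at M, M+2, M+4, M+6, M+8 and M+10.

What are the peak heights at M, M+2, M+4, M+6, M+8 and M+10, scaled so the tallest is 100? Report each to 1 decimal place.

Each Ga atom is independently Ga-69 (p = 0.60108) or Ga-71 (q = 0.39892); the cluster is the binomial expansion (p + q)^5.
P(M) = 0.60108^5 = 0.078462
P(M+2) = 5 × 0.60108^4 × 0.39892^1 = 0.260366
P(M+4) = 10 × 0.60108^3 × 0.39892^2 = 0.345596
P(M+6) = 10 × 0.60108^2 × 0.39892^3 = 0.229362
P(M+8) = 5 × 0.60108^1 × 0.39892^4 = 0.076111
P(M+10) = 0.39892^5 = 0.010103
The M+4 peak is largest (0.345596); scaling to 100 gives 22.7 : 75.3 : 100.0 : 66.4 : 22.0 : 2.9.

22.7 : 75.3 : 100.0 : 66.4 : 22.0 : 2.9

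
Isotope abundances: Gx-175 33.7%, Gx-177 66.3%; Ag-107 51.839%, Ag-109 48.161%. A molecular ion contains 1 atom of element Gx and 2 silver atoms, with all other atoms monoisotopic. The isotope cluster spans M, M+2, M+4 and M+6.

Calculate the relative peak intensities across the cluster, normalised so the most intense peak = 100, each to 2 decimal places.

22.13 : 84.66 : 100.00 : 37.58

Element Gx pattern (n=1): 0.3370 : 0.6630
Silver pattern (n=2): 0.26872819 : 0.49932362 : 0.23194819
Convolve the two distributions (both contribute in 2-u steps):
  M: 0.3370×0.26872819 = 0.090561
  M+2: 0.3370×0.49932362 + 0.6630×0.26872819 = 0.346439
  M+4: 0.3370×0.23194819 + 0.6630×0.49932362 = 0.409218
  M+6: 0.6630×0.23194819 = 0.153782
Scale to base peak (0.409218) = 100: 22.13 : 84.66 : 100.00 : 37.58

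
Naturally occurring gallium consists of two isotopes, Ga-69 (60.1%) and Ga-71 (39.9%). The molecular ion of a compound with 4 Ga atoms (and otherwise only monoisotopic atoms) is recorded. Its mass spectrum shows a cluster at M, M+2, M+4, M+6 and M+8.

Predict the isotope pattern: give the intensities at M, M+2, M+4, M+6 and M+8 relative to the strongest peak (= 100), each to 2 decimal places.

37.66 : 100.00 : 99.58 : 44.08 : 7.32

The 4 Ga atoms are independent, so intensities follow the terms of (0.601 + 0.399)^4.
P(M) = 0.601^4 = 0.130466
P(M+2) = 4 × 0.601^3 × 0.399^1 = 0.346463
P(M+4) = 6 × 0.601^2 × 0.399^2 = 0.345021
P(M+6) = 4 × 0.601^1 × 0.399^3 = 0.152705
P(M+8) = 0.399^4 = 0.025345
The M+2 peak is largest (0.346463); scaling to 100 gives 37.66 : 100.00 : 99.58 : 44.08 : 7.32.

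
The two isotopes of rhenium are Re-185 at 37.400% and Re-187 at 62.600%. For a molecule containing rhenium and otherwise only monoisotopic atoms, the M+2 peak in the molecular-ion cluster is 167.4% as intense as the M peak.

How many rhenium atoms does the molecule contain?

For n independent Re atoms, I(M+2)/I(M) = n · (abundance Re-187) / (abundance Re-185) = n · 0.62600/0.37400.
n = 1.674 × 0.37400/0.62600 = 1.00 ≈ 1

1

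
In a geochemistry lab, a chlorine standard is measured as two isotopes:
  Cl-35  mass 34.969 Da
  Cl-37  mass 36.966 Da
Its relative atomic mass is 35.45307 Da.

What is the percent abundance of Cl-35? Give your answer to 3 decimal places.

Let x be the fractional abundance of Cl-35; then Cl-37 has abundance 1 − x.
34.969·x + 36.966·(1 − x) = 35.45307
(34.969 − 36.966)·x = 35.45307 − 36.966
x = -1.51293 / -1.997 = 0.75760 → 75.760% Cl-35, 24.240% Cl-37.

75.760%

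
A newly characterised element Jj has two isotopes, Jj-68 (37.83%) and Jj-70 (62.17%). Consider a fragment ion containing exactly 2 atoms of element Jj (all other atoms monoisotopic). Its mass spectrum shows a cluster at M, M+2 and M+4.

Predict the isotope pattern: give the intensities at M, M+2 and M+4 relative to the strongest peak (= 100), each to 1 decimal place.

30.4 : 100.0 : 82.2

Expanding (0.3783 + 0.6217)^2:
P(M) = 0.3783^2 = 0.143111
P(M+2) = 2 × 0.3783^1 × 0.6217^1 = 0.470378
P(M+4) = 0.6217^2 = 0.386511
The M+2 peak is largest (0.470378); scaling to 100 gives 30.4 : 100.0 : 82.2.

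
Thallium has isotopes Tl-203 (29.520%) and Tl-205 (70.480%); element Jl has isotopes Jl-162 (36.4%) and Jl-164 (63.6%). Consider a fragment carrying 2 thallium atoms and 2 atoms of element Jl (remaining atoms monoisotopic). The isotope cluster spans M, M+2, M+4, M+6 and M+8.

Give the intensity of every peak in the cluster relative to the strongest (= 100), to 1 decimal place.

2.9 : 24.0 : 73.7 : 100.0 : 50.4

Thallium pattern (n=2): 0.08714304 : 0.41611392 : 0.49674304
Element Jl pattern (n=2): 0.132496 : 0.463008 : 0.404496
Convolve the two distributions (both contribute in 2-u steps):
  M: 0.08714304×0.132496 = 0.011546
  M+2: 0.08714304×0.463008 + 0.41611392×0.132496 = 0.095481
  M+4: 0.08714304×0.404496 + 0.41611392×0.463008 + 0.49674304×0.132496 = 0.293730
  M+6: 0.41611392×0.404496 + 0.49674304×0.463008 = 0.398312
  M+8: 0.49674304×0.404496 = 0.200931
Scale to base peak (0.398312) = 100: 2.9 : 24.0 : 73.7 : 100.0 : 50.4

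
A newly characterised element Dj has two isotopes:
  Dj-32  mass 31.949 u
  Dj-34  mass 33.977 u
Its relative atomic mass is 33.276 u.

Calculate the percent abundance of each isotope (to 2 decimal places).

With x = fraction of Dj-32 (so Dj-34 is 1 − x):
31.949·x + 33.977·(1 − x) = 33.276
(31.949 − 33.977)·x = 33.276 − 33.977
x = -0.701 / -2.028 = 0.34566 → 34.57% Dj-32, 65.43% Dj-34.

Dj-32: 34.57%, Dj-34: 65.43%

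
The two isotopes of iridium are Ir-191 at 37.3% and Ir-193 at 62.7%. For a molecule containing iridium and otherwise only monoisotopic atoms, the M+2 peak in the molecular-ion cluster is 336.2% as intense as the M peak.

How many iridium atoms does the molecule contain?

2

For n independent Ir atoms, I(M+2)/I(M) = n · (abundance Ir-193) / (abundance Ir-191) = n · 0.627/0.373.
n = 3.362 × 0.373/0.627 = 2.00 ≈ 2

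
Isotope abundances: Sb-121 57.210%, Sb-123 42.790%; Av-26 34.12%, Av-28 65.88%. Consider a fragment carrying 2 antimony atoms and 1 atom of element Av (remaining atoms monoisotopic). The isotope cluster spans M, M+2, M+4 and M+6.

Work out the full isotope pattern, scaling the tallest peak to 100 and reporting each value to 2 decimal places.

29.00 : 99.39 : 100.00 : 31.33

Antimony pattern (n=2): 0.32729841 : 0.48960318 : 0.18309841
Element Av pattern (n=1): 0.3412 : 0.6588
Convolve the two distributions (both contribute in 2-u steps):
  M: 0.32729841×0.3412 = 0.111674
  M+2: 0.32729841×0.6588 + 0.48960318×0.3412 = 0.382677
  M+4: 0.48960318×0.6588 + 0.18309841×0.3412 = 0.385024
  M+6: 0.18309841×0.6588 = 0.120625
Scale to base peak (0.385024) = 100: 29.00 : 99.39 : 100.00 : 31.33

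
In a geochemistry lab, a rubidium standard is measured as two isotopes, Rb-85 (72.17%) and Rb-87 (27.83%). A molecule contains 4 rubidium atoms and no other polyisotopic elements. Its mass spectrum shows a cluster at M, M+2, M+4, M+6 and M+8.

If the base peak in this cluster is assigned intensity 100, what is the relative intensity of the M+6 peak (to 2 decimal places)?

14.87

(0.7217 + 0.2783)^4 gives M 0.2713, M+2 0.4184, M+4 0.2420, M+6 0.0622, M+8 0.0060; the largest is M+2.
P(M+2) = C(4,1) × 0.7217^3 × 0.2783^1 = 4 × 0.37589809 × 0.2783 = 0.418450 (base)
P(M+6) = C(4,3) × 0.7217^1 × 0.2783^3 = 4 × 0.7217 × 0.02155458 = 0.062224
Relative intensity = 0.062224 / 0.418450 × 100 = 14.87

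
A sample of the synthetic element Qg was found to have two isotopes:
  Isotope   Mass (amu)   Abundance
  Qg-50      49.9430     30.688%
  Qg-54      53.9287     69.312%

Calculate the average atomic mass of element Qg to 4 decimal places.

52.7056 amu

The abundance-weighted mean is 0.30688 × 49.9430 + 0.69312 × 53.9287
= 15.32651 + 37.37906 = 52.70557 amu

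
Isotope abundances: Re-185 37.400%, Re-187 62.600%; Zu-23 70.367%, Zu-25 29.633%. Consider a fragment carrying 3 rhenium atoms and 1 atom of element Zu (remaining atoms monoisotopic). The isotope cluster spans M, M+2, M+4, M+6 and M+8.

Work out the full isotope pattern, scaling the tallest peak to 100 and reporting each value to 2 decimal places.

9.51 : 51.74 : 100.00 : 78.22 : 18.77

Rhenium pattern (n=3): 0.05231362 : 0.26268713 : 0.43968487 : 0.24531438
Element Zu pattern (n=1): 0.70367 : 0.29633
Convolve the two distributions (both contribute in 2-u steps):
  M: 0.05231362×0.70367 = 0.036812
  M+2: 0.05231362×0.29633 + 0.26268713×0.70367 = 0.200347
  M+4: 0.26268713×0.29633 + 0.43968487×0.70367 = 0.387235
  M+6: 0.43968487×0.29633 + 0.24531438×0.70367 = 0.302912
  M+8: 0.24531438×0.29633 = 0.072694
Scale to base peak (0.387235) = 100: 9.51 : 51.74 : 100.00 : 78.22 : 18.77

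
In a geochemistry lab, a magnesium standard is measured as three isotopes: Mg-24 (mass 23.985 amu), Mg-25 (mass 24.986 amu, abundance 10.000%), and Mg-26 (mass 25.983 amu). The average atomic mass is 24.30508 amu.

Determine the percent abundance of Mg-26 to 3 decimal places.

Let x and y be the fractions of Mg-24 and Mg-26. Then x + y = 1 − 0.10000 = 0.90000 and 23.985x + 25.983y = 24.30508 − 0.10000×24.986 = 21.80648.
Substituting: 23.985x + 25.983(0.90000 − x) = 21.80648
(23.985 − 25.983)x = -1.57822  ⇒  x = 0.78990, y = 0.11010
Mg-24: 78.990%, Mg-26: 11.010%.

11.010%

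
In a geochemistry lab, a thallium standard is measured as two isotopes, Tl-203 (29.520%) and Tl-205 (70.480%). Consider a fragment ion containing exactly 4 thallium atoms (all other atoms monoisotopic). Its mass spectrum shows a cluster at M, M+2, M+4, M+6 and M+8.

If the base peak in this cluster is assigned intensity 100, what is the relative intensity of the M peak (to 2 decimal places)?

1.84

Binomial terms of (0.29520 + 0.70480)^4: M 0.0076, M+2 0.0725, M+4 0.2597, M+6 0.4134, M+8 0.2468 → M+6 is the base peak.
P(M+6) = C(4,3) × 0.29520^1 × 0.70480^3 = 4 × 0.2952 × 0.35010449 = 0.413403 (base)
P(M) = C(4,0) × 0.29520^4 × 0.70480^0 = 1 × 0.00759391 × 1.0000 = 0.007594
Relative intensity = 0.007594 / 0.413403 × 100 = 1.84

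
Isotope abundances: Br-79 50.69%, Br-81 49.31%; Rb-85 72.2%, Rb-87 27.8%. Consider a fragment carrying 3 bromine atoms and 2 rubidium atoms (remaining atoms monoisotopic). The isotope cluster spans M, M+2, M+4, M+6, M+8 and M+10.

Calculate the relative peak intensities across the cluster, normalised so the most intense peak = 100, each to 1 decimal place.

19.1 : 70.5 : 100.0 : 67.6 : 21.6 : 2.6

Bromine pattern (n=3): 0.13024674 : 0.3801026 : 0.36975457 : 0.11989609
Rubidium pattern (n=2): 0.521284 : 0.401432 : 0.077284
Convolve the two distributions (both contribute in 2-u steps):
  M: 0.13024674×0.521284 = 0.067896
  M+2: 0.13024674×0.401432 + 0.3801026×0.521284 = 0.250427
  M+4: 0.13024674×0.077284 + 0.3801026×0.401432 + 0.36975457×0.521284 = 0.355398
  M+6: 0.3801026×0.077284 + 0.36975457×0.401432 + 0.11989609×0.521284 = 0.240307
  M+8: 0.36975457×0.077284 + 0.11989609×0.401432 = 0.076706
  M+10: 0.11989609×0.077284 = 0.009266
Scale to base peak (0.355398) = 100: 19.1 : 70.5 : 100.0 : 67.6 : 21.6 : 2.6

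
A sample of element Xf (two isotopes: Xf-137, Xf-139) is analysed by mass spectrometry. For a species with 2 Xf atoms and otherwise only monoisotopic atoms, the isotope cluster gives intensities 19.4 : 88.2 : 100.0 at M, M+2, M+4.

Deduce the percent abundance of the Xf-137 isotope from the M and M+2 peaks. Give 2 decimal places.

If p is the fraction of Xf that is Xf-137, then I(M+2)/I(M) = [C(2,1)·p^1·(1−p)] / p^2 = 2·(1−p)/p = 88.2/19.4 = 4.5464
(1−p)/p = 4.5464/2 = 2.2732  ⇒  p = 1/(1 + 2.2732) = 0.3055
Xf-137: 30.55%, Xf-139: 69.45%.

30.55%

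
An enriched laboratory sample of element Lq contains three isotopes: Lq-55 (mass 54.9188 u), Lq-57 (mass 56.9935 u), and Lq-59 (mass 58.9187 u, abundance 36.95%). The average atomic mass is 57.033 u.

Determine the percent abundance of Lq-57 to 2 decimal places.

30.67%

Let x and y be the fractions of Lq-55 and Lq-57. Then x + y = 1 − 0.3695 = 0.6305 and 54.9188x + 56.9935y = 57.033 − 0.3695×58.9187 = 35.26254035.
Substituting: 54.9188x + 56.9935(0.6305 − x) = 35.26254035
(54.9188 − 56.9935)x = -0.6718614  ⇒  x = 0.32384, y = 0.30666
Lq-55: 32.38%, Lq-57: 30.67%.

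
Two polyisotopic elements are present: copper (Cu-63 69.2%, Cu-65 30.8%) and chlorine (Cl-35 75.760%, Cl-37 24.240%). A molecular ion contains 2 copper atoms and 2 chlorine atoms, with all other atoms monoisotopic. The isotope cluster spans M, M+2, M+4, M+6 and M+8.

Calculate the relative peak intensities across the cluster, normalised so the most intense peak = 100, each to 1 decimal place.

Copper pattern (n=2): 0.478864 : 0.426272 : 0.094864
Chlorine pattern (n=2): 0.57395776 : 0.36728448 : 0.05875776
Convolve the two distributions (both contribute in 2-u steps):
  M: 0.478864×0.57395776 = 0.274848
  M+2: 0.478864×0.36728448 + 0.426272×0.57395776 = 0.420541
  M+4: 0.478864×0.05875776 + 0.426272×0.36728448 + 0.094864×0.57395776 = 0.239148
  M+6: 0.426272×0.05875776 + 0.094864×0.36728448 = 0.059889
  M+8: 0.094864×0.05875776 = 0.005574
Scale to base peak (0.420541) = 100: 65.4 : 100.0 : 56.9 : 14.2 : 1.3

65.4 : 100.0 : 56.9 : 14.2 : 1.3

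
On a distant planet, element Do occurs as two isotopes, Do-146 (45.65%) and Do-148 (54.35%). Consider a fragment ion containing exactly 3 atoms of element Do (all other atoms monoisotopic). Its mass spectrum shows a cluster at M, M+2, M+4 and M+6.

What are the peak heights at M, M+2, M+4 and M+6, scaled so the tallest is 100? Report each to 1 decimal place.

23.5 : 84.0 : 100.0 : 39.7

Each Do atom is independently Do-146 (p = 0.4565) or Do-148 (q = 0.5435); the cluster is the binomial expansion (p + q)^3.
P(M) = 0.4565^3 = 0.095131
P(M+2) = 3 × 0.4565^2 × 0.5435^1 = 0.339784
P(M+4) = 3 × 0.4565^1 × 0.5435^2 = 0.404540
P(M+6) = 0.5435^3 = 0.160546
The M+4 peak is largest (0.404540); scaling to 100 gives 23.5 : 84.0 : 100.0 : 39.7.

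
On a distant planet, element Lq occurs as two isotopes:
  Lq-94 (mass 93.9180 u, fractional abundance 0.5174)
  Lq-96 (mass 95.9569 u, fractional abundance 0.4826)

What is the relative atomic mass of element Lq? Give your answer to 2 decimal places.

94.90 u

Weight each isotope mass by its fractional abundance: 0.5174 × 93.9180 + 0.4826 × 95.9569
= 48.59317 + 46.30880 = 94.90197 u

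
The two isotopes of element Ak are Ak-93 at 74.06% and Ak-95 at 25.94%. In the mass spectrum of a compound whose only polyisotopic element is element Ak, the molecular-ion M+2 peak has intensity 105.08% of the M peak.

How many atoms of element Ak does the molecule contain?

For n independent Ak atoms, I(M+2)/I(M) = n · (abundance Ak-95) / (abundance Ak-93) = n · 0.2594/0.7406.
n = 1.0508 × 0.7406/0.2594 = 3.00 ≈ 3

3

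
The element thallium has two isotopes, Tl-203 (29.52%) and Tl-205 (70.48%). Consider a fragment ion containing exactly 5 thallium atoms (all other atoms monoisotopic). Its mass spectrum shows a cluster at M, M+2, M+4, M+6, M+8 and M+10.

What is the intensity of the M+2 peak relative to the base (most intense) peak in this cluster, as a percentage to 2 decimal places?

Binomial terms of (0.2952 + 0.7048)^5: M 0.0022, M+2 0.0268, M+4 0.1278, M+6 0.3051, M+8 0.3642, M+10 0.1739 → M+8 is the base peak.
P(M+8) = C(5,4) × 0.2952^1 × 0.7048^4 = 5 × 0.2952 × 0.24675365 = 0.364208 (base)
P(M+2) = C(5,1) × 0.2952^4 × 0.7048^1 = 5 × 0.00759391 × 0.7048 = 0.026761
Relative intensity = 0.026761 / 0.364208 × 100 = 7.35

7.35%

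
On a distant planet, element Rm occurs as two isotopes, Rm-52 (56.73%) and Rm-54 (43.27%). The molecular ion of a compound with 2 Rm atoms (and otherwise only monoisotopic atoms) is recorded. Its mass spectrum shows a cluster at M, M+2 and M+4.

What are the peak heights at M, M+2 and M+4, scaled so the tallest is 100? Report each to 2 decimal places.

The 2 Rm atoms are independent, so intensities follow the terms of (0.5673 + 0.4327)^2.
P(M) = 0.5673^2 = 0.321829
P(M+2) = 2 × 0.5673^1 × 0.4327^1 = 0.490941
P(M+4) = 0.4327^2 = 0.187229
The M+2 peak is largest (0.490941); scaling to 100 gives 65.55 : 100.00 : 38.14.

65.55 : 100.00 : 38.14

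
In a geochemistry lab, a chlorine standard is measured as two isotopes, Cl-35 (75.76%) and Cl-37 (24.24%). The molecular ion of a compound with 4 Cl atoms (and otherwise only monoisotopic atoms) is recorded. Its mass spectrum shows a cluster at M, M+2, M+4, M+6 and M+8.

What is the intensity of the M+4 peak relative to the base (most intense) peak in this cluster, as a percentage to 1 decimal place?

48.0%

Term probabilities: M 0.3294, M+2 0.4216, M+4 0.2023, M+6 0.0432, M+8 0.0035. Base peak = M+2.
P(M+2) = C(4,1) × 0.7576^3 × 0.2424^1 = 4 × 0.4348304 × 0.2424 = 0.421612 (base)
P(M+4) = C(4,2) × 0.7576^2 × 0.2424^2 = 6 × 0.57395776 × 0.05875776 = 0.202347
Relative intensity = 0.202347 / 0.421612 × 100 = 48.0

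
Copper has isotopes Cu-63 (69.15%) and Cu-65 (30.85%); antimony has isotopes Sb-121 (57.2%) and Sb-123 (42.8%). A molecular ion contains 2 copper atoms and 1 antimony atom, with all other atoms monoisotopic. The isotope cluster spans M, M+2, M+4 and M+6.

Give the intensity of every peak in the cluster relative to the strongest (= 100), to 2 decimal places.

60.96 : 100.00 : 52.83 : 9.08

Copper pattern (n=2): 0.47817225 : 0.4266555 : 0.09517225
Antimony pattern (n=1): 0.5720 : 0.4280
Convolve the two distributions (both contribute in 2-u steps):
  M: 0.47817225×0.5720 = 0.273515
  M+2: 0.47817225×0.4280 + 0.4266555×0.5720 = 0.448705
  M+4: 0.4266555×0.4280 + 0.09517225×0.5720 = 0.237047
  M+6: 0.09517225×0.4280 = 0.040734
Scale to base peak (0.448705) = 100: 60.96 : 100.00 : 52.83 : 9.08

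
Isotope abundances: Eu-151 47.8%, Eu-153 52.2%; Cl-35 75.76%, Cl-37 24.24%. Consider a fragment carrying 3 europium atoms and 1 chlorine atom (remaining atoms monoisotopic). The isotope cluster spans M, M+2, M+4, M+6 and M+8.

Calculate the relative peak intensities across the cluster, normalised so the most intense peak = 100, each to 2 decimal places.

Europium pattern (n=3): 0.10921535 : 0.35780594 : 0.39074206 : 0.14223665
Chlorine pattern (n=1): 0.7576 : 0.2424
Convolve the two distributions (both contribute in 2-u steps):
  M: 0.10921535×0.7576 = 0.082742
  M+2: 0.10921535×0.2424 + 0.35780594×0.7576 = 0.297548
  M+4: 0.35780594×0.2424 + 0.39074206×0.7576 = 0.382758
  M+6: 0.39074206×0.2424 + 0.14223665×0.7576 = 0.202474
  M+8: 0.14223665×0.2424 = 0.034478
Scale to base peak (0.382758) = 100: 21.62 : 77.74 : 100.00 : 52.90 : 9.01

21.62 : 77.74 : 100.00 : 52.90 : 9.01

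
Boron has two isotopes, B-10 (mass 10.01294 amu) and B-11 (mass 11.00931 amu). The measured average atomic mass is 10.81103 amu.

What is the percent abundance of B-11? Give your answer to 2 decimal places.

80.10%

Writing the weighted mean with unknown fraction x of B-10:
10.01294·x + 11.00931·(1 − x) = 10.81103
(10.01294 − 11.00931)·x = 10.81103 − 11.00931
x = -0.19828 / -0.99637 = 0.19900 → 19.90% B-10, 80.10% B-11.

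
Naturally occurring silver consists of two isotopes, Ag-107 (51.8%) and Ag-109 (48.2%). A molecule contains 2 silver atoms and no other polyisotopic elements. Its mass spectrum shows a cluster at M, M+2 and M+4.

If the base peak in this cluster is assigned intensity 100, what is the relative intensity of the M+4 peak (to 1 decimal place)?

46.5

Term probabilities: M 0.2683, M+2 0.4994, M+4 0.2323. Base peak = M+2.
P(M+2) = C(2,1) × 0.518^1 × 0.482^1 = 2 × 0.5180 × 0.4820 = 0.499352 (base)
P(M+4) = C(2,2) × 0.518^0 × 0.482^2 = 1 × 1.0000 × 0.232324 = 0.232324
Relative intensity = 0.232324 / 0.499352 × 100 = 46.5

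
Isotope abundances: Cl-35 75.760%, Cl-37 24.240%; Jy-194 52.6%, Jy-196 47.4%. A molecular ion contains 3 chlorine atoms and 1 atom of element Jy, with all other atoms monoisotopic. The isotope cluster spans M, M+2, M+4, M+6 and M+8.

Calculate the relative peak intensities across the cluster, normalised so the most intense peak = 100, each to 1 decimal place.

53.7 : 100.0 : 63.0 : 16.6 : 1.6

Chlorine pattern (n=3): 0.4348304 : 0.41738208 : 0.13354464 : 0.01424288
Element Jy pattern (n=1): 0.5260 : 0.4740
Convolve the two distributions (both contribute in 2-u steps):
  M: 0.4348304×0.5260 = 0.228721
  M+2: 0.4348304×0.4740 + 0.41738208×0.5260 = 0.425653
  M+4: 0.41738208×0.4740 + 0.13354464×0.5260 = 0.268084
  M+6: 0.13354464×0.4740 + 0.01424288×0.5260 = 0.070792
  M+8: 0.01424288×0.4740 = 0.006751
Scale to base peak (0.425653) = 100: 53.7 : 100.0 : 63.0 : 16.6 : 1.6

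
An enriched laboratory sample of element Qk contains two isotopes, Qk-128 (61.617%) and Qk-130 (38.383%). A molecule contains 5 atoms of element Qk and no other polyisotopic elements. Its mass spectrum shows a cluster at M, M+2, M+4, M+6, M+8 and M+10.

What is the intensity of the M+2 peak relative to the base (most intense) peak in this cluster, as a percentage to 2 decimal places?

80.27%

(0.61617 + 0.38383)^5 gives M 0.0888, M+2 0.2766, M+4 0.3447, M+6 0.2147, M+8 0.0669, M+10 0.0083; the largest is M+4.
P(M+4) = C(5,2) × 0.61617^3 × 0.38383^2 = 10 × 0.23393847 × 0.14732547 = 0.344651 (base)
P(M+2) = C(5,1) × 0.61617^4 × 0.38383^1 = 5 × 0.14414587 × 0.38383 = 0.276638
Relative intensity = 0.276638 / 0.344651 × 100 = 80.27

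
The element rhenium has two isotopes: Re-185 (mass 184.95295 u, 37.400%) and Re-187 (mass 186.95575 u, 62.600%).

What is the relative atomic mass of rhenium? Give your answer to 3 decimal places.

Ar = Σ fᵢ·mᵢ = 0.37400 × 184.95295 + 0.62600 × 186.95575
= 69.172403 + 117.034300 = 186.206703 u

186.207 u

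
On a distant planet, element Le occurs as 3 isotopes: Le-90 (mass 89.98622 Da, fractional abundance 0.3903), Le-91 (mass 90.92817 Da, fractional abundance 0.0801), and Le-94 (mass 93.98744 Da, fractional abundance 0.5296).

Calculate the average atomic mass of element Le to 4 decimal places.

Weight each isotope mass by its fractional abundance: 0.3903 × 89.98622 + 0.0801 × 90.92817 + 0.5296 × 93.98744
= 35.121622 + 7.283346 + 49.775748 = 92.180716 Da

92.1807 Da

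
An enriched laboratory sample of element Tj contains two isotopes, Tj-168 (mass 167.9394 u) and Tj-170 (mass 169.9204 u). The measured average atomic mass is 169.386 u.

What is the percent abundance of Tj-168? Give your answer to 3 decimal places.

Let x be the fractional abundance of Tj-168; then Tj-170 has abundance 1 − x.
167.9394·x + 169.9204·(1 − x) = 169.386
(167.9394 − 169.9204)·x = 169.386 − 169.9204
x = -0.5344 / -1.9810 = 0.26976 → 26.976% Tj-168, 73.024% Tj-170.

26.976%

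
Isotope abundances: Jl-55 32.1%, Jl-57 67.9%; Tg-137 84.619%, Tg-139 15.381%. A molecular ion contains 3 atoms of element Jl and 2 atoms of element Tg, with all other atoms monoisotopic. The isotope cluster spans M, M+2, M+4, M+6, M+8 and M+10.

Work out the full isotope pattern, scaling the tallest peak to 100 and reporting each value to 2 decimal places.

6.34 : 42.56 : 100.00 : 92.33 : 24.64 : 1.98

Element Jl pattern (n=3): 0.03307616 : 0.20989452 : 0.44398248 : 0.31304684
Element Tg pattern (n=2): 0.71603752 : 0.26030497 : 0.02365752
Convolve the two distributions (both contribute in 2-u steps):
  M: 0.03307616×0.71603752 = 0.023684
  M+2: 0.03307616×0.26030497 + 0.20989452×0.71603752 = 0.158902
  M+4: 0.03307616×0.02365752 + 0.20989452×0.26030497 + 0.44398248×0.71603752 = 0.373327
  M+6: 0.20989452×0.02365752 + 0.44398248×0.26030497 + 0.31304684×0.71603752 = 0.344690
  M+8: 0.44398248×0.02365752 + 0.31304684×0.26030497 = 0.091991
  M+10: 0.31304684×0.02365752 = 0.007406
Scale to base peak (0.373327) = 100: 6.34 : 42.56 : 100.00 : 92.33 : 24.64 : 1.98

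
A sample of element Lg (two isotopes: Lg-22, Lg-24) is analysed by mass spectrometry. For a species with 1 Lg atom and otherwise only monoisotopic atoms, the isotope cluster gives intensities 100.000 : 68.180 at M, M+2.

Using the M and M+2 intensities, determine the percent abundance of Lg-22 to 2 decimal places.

If p is the fraction of Lg that is Lg-22, then I(M+2)/I(M) = [C(1,1)·p^0·(1−p)] / p^1 = 1·(1−p)/p = 68.180/100.000 = 0.6818
(1−p)/p = 0.6818/1 = 0.6818  ⇒  p = 1/(1 + 0.6818) = 0.5946
Lg-22: 59.46%, Lg-24: 40.54%.

59.46%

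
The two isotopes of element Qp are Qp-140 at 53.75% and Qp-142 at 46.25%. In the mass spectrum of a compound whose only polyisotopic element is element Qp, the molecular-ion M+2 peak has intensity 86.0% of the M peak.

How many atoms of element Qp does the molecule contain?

For n independent Qp atoms, I(M+2)/I(M) = n · (abundance Qp-142) / (abundance Qp-140) = n · 0.4625/0.5375.
n = 0.860 × 0.5375/0.4625 = 1.00 ≈ 1

1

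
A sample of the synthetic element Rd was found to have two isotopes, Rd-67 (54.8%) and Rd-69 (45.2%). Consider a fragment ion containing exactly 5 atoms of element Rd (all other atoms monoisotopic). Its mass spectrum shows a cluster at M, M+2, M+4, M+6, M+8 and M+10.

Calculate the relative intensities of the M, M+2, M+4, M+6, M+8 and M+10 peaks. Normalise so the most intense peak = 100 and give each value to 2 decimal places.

The 5 Rd atoms are independent, so intensities follow the terms of (0.548 + 0.452)^5.
P(M) = 0.548^5 = 0.049420
P(M+2) = 5 × 0.548^4 × 0.452^1 = 0.203812
P(M+4) = 10 × 0.548^3 × 0.452^2 = 0.336216
P(M+6) = 10 × 0.548^2 × 0.452^3 = 0.277317
P(M+8) = 5 × 0.548^1 × 0.452^4 = 0.114368
P(M+10) = 0.452^5 = 0.018867
The M+4 peak is largest (0.336216); scaling to 100 gives 14.70 : 60.62 : 100.00 : 82.48 : 34.02 : 5.61.

14.70 : 60.62 : 100.00 : 82.48 : 34.02 : 5.61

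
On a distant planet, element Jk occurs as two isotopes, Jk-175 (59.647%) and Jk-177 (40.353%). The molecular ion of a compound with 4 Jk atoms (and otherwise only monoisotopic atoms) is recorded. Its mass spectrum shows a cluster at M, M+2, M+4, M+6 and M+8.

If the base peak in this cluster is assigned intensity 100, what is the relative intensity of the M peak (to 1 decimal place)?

36.4

(0.59647 + 0.40353)^4 gives M 0.1266, M+2 0.3425, M+4 0.3476, M+6 0.1568, M+8 0.0265; the largest is M+4.
P(M+4) = C(4,2) × 0.59647^2 × 0.40353^2 = 6 × 0.35577646 × 0.16283646 = 0.347600 (base)
P(M) = C(4,0) × 0.59647^4 × 0.40353^0 = 1 × 0.12657689 × 1.0000 = 0.126577
Relative intensity = 0.126577 / 0.347600 × 100 = 36.4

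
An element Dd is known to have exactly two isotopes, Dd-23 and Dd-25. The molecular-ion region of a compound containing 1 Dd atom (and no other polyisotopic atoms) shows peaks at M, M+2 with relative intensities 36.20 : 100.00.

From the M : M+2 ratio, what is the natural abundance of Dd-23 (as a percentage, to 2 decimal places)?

If p is the fraction of Dd that is Dd-23, then I(M+2)/I(M) = [C(1,1)·p^0·(1−p)] / p^1 = 1·(1−p)/p = 100.00/36.20 = 2.7624
(1−p)/p = 2.7624/1 = 2.7624  ⇒  p = 1/(1 + 2.7624) = 0.2658
Dd-23: 26.58%, Dd-25: 73.42%.

26.58%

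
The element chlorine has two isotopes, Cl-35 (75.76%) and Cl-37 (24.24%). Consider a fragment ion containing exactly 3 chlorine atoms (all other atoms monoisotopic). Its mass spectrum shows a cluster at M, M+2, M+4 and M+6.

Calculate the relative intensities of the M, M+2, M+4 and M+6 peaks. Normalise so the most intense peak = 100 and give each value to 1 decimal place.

100.0 : 96.0 : 30.7 : 3.3

Expanding (0.7576 + 0.2424)^3:
P(M) = 0.7576^3 = 0.434830
P(M+2) = 3 × 0.7576^2 × 0.2424^1 = 0.417382
P(M+4) = 3 × 0.7576^1 × 0.2424^2 = 0.133545
P(M+6) = 0.2424^3 = 0.014243
The M peak is largest (0.434830); scaling to 100 gives 100.0 : 96.0 : 30.7 : 3.3.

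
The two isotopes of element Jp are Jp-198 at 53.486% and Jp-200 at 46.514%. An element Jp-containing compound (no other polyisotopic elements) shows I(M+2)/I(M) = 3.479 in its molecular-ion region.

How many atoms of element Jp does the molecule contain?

The M+2/M ratio from n Jp atoms is n · q/p = n · 0.46514/0.53486.
n = 3.479 × 0.53486/0.46514 = 4.00 ≈ 4

4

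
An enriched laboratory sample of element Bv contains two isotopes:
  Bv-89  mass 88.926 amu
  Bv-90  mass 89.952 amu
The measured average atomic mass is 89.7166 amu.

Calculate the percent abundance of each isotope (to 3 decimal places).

Let x be the fractional abundance of Bv-89; then Bv-90 has abundance 1 − x.
88.926·x + 89.952·(1 − x) = 89.7166
(88.926 − 89.952)·x = 89.7166 − 89.952
x = -0.2354 / -1.026 = 0.22943 → 22.943% Bv-89, 77.057% Bv-90.

Bv-89: 22.943%, Bv-90: 77.057%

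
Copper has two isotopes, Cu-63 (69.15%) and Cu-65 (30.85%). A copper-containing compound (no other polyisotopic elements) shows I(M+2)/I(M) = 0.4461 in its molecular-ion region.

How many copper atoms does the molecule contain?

1

With n Cu atoms, P(M+2)/P(M) = C(n,1)·p^(n−1)q / p^n = n·q/p = n · 0.3085/0.6915.
n = 0.4461 × 0.6915/0.3085 = 1.00 ≈ 1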